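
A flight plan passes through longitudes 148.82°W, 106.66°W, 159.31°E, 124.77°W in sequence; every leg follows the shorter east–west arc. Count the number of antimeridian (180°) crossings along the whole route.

Leg 1: -148.82° → -106.66°, shortest Δλ = 42.16° (east) — does not cross 180°.
Leg 2: -106.66° → +159.31°, shortest Δλ = -94.03° (west) — crosses 180°.
Leg 3: +159.31° → -124.77°, shortest Δλ = 75.92° (east) — crosses 180°.
Total crossings: 2.

2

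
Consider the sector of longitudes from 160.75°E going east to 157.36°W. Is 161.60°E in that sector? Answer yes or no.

Band width going east from +160.75° to -157.36°: ((-157.36 − 160.75) mod 360) = 41.89°.
Offset of +161.60° east of the west edge: ((161.60 − 160.75) mod 360) = 0.85°.
0.85° ≤ 41.89° ⇒ inside.

Yes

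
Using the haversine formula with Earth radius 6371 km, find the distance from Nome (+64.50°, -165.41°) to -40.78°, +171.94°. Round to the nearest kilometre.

11873 km

Δλ = 171.94 − -165.41 = 337.35°; wrapped into (−180°, 180°]: -22.65°.
Δφ = -40.78 − 64.50 = -105.28°.
a = sin²(Δφ/2) + cos φ₁ · cos φ₂ · sin²(Δλ/2) = 0.644339.
c = 2·atan2(√a, √(1−a)) = 1.86364 rad → d = 6371·c ≈ 11873.27 km.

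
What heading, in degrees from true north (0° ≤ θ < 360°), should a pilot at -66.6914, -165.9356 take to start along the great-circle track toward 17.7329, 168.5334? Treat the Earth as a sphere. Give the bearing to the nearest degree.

336°

Δλ = 168.5334 − -165.9356 = 334.4690°; wrapped into (−180°, 180°]: -25.5310°.
θ = atan2( sin Δλ · cos φ₂ , cos φ₁ · sin φ₂ − sin φ₁ · cos φ₂ · cos Δλ )
  = atan2(-0.41052, 0.90985) = -24.285° → normalised to [0°, 360°): 335.715°.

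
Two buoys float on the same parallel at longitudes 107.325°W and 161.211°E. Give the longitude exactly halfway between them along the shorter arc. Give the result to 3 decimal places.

153.057°W

Signed shortest Δλ from -107.325° to +161.211° is -91.464°.
Midpoint longitude = -107.325° + (-91.464°)/2 = -107.325° − 45.732° = -153.057°.
(The naïve average (-107.325 + +161.211)/2 = 26.943° is on the wrong side of the globe.)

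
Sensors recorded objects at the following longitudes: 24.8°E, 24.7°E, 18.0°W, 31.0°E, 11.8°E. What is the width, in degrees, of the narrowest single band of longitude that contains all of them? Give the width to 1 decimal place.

49.0°

Sort the longitudes: -18.0°, +11.8°, +24.7°, +24.8°, +31.0°.
Eastward gaps between consecutive values (wrapping around): 29.8°, 12.9°, 0.1°, 6.2°, 311.0°.
Largest gap = 311.0° ⇒ minimal covering band is its complement: 360° − 311.0° = 49.0°.
Band runs from -18.0° eastward to +31.0°.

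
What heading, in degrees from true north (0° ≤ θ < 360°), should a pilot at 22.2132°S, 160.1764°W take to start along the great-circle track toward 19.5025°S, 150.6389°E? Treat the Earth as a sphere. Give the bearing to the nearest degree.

Δλ = 150.6389 − -160.1764 = 310.8153°; wrapped into (−180°, 180°]: -49.1847°.
θ = atan2( sin Δλ · cos φ₂ , cos φ₁ · sin φ₂ − sin φ₁ · cos φ₂ · cos Δλ )
  = atan2(-0.71340, -0.07614) = -96.092° → normalised to [0°, 360°): 263.908°.

264°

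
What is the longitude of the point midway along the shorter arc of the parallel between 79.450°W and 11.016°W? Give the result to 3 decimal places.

Signed shortest Δλ from -79.450° to -11.016° is +68.434°.
Midpoint longitude = -79.450° + (+68.434°)/2 = -79.450° + 34.217° = -45.233°.

45.233°W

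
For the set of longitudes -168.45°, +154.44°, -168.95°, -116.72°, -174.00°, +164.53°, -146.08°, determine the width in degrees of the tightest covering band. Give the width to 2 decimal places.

88.84°

Sort the longitudes: -174.00°, -168.95°, -168.45°, -146.08°, -116.72°, +154.44°, +164.53°.
Eastward gaps between consecutive values (wrapping around): 5.05°, 0.50°, 22.37°, 29.36°, 271.16°, 10.09°, 21.47°.
Largest gap = 271.16° ⇒ minimal covering band is its complement: 360° − 271.16° = 88.84°.
Band runs from +154.44° eastward to -116.72°, crossing the antimeridian.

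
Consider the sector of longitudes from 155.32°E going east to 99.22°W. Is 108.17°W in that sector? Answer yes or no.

Band width going east from +155.32° to -99.22°: ((-99.22 − 155.32) mod 360) = 105.46°.
Offset of -108.17° east of the west edge: ((-108.17 − 155.32) mod 360) = 96.51°.
96.51° ≤ 105.46° ⇒ inside.

Yes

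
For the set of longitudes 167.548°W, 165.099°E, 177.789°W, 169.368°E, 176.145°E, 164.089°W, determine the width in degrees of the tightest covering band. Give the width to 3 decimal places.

Sort the longitudes: -177.789°, -167.548°, -164.089°, +165.099°, +169.368°, +176.145°.
Eastward gaps between consecutive values (wrapping around): 10.241°, 3.459°, 329.188°, 4.269°, 6.777°, 6.066°.
Largest gap = 329.188° ⇒ minimal covering band is its complement: 360° − 329.188° = 30.812°.
Band runs from +165.099° eastward to -164.089°, crossing the antimeridian.

30.812°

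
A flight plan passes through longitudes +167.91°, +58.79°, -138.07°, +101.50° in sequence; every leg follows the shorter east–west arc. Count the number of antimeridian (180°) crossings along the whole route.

Leg 1: +167.91° → +58.79°, shortest Δλ = -109.12° (west) — does not cross 180°.
Leg 2: +58.79° → -138.07°, shortest Δλ = 163.14° (east) — crosses 180°.
Leg 3: -138.07° → +101.50°, shortest Δλ = -120.43° (west) — crosses 180°.
Total crossings: 2.

2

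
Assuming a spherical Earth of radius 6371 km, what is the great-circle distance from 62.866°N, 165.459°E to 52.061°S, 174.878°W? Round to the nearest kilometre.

12895 km

Δλ = -174.878 − 165.459 = -340.337°; wrapped into (−180°, 180°]: 19.663°.
Δφ = -52.061 − 62.866 = -114.927°.
a = sin²(Δφ/2) + cos φ₁ · cos φ₂ · sin²(Δλ/2) = 0.718907.
c = 2·atan2(√a, √(1−a)) = 2.02396 rad → d = 6371·c ≈ 12894.66 km.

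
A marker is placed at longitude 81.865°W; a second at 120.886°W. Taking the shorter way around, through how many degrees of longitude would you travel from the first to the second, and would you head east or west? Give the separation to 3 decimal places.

39.021° west

Raw difference: -120.886 − -81.865 = -39.021°.
Normalise into (−180°, 180°]: -39.021° stays -39.021°.
Negative ⇒ the second point lies to the west; separation 39.021°.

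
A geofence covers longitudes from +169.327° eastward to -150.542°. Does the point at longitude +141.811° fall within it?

Band width going east from +169.327° to -150.542°: ((-150.542 − 169.327) mod 360) = 40.131°.
Offset of +141.811° east of the west edge: ((141.811 − 169.327) mod 360) = 332.484°.
332.484° > 40.131° ⇒ outside.

No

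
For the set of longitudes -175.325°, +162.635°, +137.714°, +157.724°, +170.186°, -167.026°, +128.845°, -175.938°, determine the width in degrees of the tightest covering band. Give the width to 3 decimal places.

64.129°

Sort the longitudes: -175.938°, -175.325°, -167.026°, +128.845°, +137.714°, +157.724°, +162.635°, +170.186°.
Eastward gaps between consecutive values (wrapping around): 0.613°, 8.299°, 295.871°, 8.869°, 20.010°, 4.911°, 7.551°, 13.876°.
Largest gap = 295.871° ⇒ minimal covering band is its complement: 360° − 295.871° = 64.129°.
Band runs from +128.845° eastward to -167.026°, crossing the antimeridian.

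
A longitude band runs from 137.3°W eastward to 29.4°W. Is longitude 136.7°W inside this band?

Yes

Band width going east from -137.3° to -29.4°: ((-29.4 − -137.3) mod 360) = 107.9°.
Offset of -136.7° east of the west edge: ((-136.7 − -137.3) mod 360) = 0.6°.
0.6° ≤ 107.9° ⇒ inside.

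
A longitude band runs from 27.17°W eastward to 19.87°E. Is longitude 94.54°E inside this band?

No

Band width going east from -27.17° to +19.87°: ((19.87 − -27.17) mod 360) = 47.04°.
Offset of +94.54° east of the west edge: ((94.54 − -27.17) mod 360) = 121.71°.
121.71° > 47.04° ⇒ outside.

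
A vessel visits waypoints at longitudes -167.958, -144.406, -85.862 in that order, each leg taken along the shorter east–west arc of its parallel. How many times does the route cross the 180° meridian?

0

Leg 1: -167.958° → -144.406°, shortest Δλ = 23.552° (east) — does not cross 180°.
Leg 2: -144.406° → -85.862°, shortest Δλ = 58.544° (east) — does not cross 180°.
Total crossings: 0.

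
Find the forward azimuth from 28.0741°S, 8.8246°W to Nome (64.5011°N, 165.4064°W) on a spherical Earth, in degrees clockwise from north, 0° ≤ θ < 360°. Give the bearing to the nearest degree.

Δλ = -165.4064 − -8.8246 = -156.5818°.
θ = atan2( sin Δλ · cos φ₂ , cos φ₁ · sin φ₂ − sin φ₁ · cos φ₂ · cos Δλ )
  = atan2(-0.17110, 0.61049) = -15.656° → normalised to [0°, 360°): 344.344°.

344°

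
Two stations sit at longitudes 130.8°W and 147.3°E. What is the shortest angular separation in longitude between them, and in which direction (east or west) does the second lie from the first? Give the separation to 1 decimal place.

Raw difference: 147.3 − -130.8 = 278.1°.
Normalise into (−180°, 180°]: 278.1° − 360° = -81.9°.
Negative ⇒ the second point lies to the west; separation 81.9°.

81.9° west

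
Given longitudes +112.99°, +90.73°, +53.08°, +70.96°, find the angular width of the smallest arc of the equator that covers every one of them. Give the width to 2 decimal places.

Sort the longitudes: +53.08°, +70.96°, +90.73°, +112.99°.
Eastward gaps between consecutive values (wrapping around): 17.88°, 19.77°, 22.26°, 300.09°.
Largest gap = 300.09° ⇒ minimal covering band is its complement: 360° − 300.09° = 59.91°.
Band runs from +53.08° eastward to +112.99°.

59.91°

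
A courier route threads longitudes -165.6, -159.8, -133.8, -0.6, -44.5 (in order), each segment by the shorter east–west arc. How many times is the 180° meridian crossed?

0

Leg 1: -165.6° → -159.8°, shortest Δλ = 5.8° (east) — does not cross 180°.
Leg 2: -159.8° → -133.8°, shortest Δλ = 26.0° (east) — does not cross 180°.
Leg 3: -133.8° → -0.6°, shortest Δλ = 133.2° (east) — does not cross 180°.
Leg 4: -0.6° → -44.5°, shortest Δλ = -43.9° (west) — does not cross 180°.
Total crossings: 0.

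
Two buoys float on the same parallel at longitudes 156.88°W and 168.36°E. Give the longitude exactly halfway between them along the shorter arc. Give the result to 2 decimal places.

Signed shortest Δλ from -156.88° to +168.36° is -34.76°.
Midpoint longitude = -156.88° + (-34.76°)/2 = -156.88° − 17.38° = -174.26°.
(The naïve average (-156.88 + +168.36)/2 = 5.74° is on the wrong side of the globe.)

174.26°W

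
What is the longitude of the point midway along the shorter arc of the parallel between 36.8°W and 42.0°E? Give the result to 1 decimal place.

Signed shortest Δλ from -36.8° to +42.0° is +78.8°.
Midpoint longitude = -36.8° + (+78.8°)/2 = -36.8° + 39.4° = +2.6°.

2.6°E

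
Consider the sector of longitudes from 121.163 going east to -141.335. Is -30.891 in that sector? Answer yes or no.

No

Band width going east from +121.163° to -141.335°: ((-141.335 − 121.163) mod 360) = 97.502°.
Offset of -30.891° east of the west edge: ((-30.891 − 121.163) mod 360) = 207.946°.
207.946° > 97.502° ⇒ outside.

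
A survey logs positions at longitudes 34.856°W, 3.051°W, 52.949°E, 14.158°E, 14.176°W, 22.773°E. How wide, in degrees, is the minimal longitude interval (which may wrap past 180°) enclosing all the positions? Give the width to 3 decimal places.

87.805°

Sort the longitudes: -34.856°, -14.176°, -3.051°, +14.158°, +22.773°, +52.949°.
Eastward gaps between consecutive values (wrapping around): 20.680°, 11.125°, 17.209°, 8.615°, 30.176°, 272.195°.
Largest gap = 272.195° ⇒ minimal covering band is its complement: 360° − 272.195° = 87.805°.
Band runs from -34.856° eastward to +52.949°.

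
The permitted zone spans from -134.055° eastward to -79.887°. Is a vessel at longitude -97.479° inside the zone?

Band width going east from -134.055° to -79.887°: ((-79.887 − -134.055) mod 360) = 54.168°.
Offset of -97.479° east of the west edge: ((-97.479 − -134.055) mod 360) = 36.576°.
36.576° ≤ 54.168° ⇒ inside.

Yes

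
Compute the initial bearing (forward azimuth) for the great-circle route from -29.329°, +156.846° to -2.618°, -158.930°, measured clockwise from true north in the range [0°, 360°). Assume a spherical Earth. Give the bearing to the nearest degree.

Δλ = -158.930 − 156.846 = -315.776°; wrapped into (−180°, 180°]: 44.224°.
θ = atan2( sin Δλ · cos φ₂ , cos φ₁ · sin φ₂ − sin φ₁ · cos φ₂ · cos Δλ )
  = atan2(0.69674, 0.31083) = 65.957° → normalised to [0°, 360°): 65.957°.

66°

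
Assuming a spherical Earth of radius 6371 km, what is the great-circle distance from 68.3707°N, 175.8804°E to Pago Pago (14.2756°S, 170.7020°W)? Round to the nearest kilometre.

Δλ = -170.7020 − 175.8804 = -346.5824°; wrapped into (−180°, 180°]: 13.4176°.
Δφ = -14.2756 − 68.3707 = -82.6463°.
a = sin²(Δφ/2) + cos φ₁ · cos φ₂ · sin²(Δλ/2) = 0.440878.
c = 2·atan2(√a, √(1−a)) = 1.45228 rad → d = 6371·c ≈ 9252.45 km.

9252 km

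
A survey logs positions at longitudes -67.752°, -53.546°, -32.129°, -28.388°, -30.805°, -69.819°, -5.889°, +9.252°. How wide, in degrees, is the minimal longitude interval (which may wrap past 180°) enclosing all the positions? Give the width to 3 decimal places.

Sort the longitudes: -69.819°, -67.752°, -53.546°, -32.129°, -30.805°, -28.388°, -5.889°, +9.252°.
Eastward gaps between consecutive values (wrapping around): 2.067°, 14.206°, 21.417°, 1.324°, 2.417°, 22.499°, 15.141°, 280.929°.
Largest gap = 280.929° ⇒ minimal covering band is its complement: 360° − 280.929° = 79.071°.
Band runs from -69.819° eastward to +9.252°.

79.071°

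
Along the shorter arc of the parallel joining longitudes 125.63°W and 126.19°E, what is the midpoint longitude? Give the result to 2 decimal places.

Signed shortest Δλ from -125.63° to +126.19° is -108.18°.
Midpoint longitude = -125.63° + (-108.18°)/2 = -125.63° − 54.09° = -179.72°.
(The naïve average (-125.63 + +126.19)/2 = 0.28° is on the wrong side of the globe.)

179.72°W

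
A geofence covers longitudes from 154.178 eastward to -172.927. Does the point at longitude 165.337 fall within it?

Band width going east from +154.178° to -172.927°: ((-172.927 − 154.178) mod 360) = 32.895°.
Offset of +165.337° east of the west edge: ((165.337 − 154.178) mod 360) = 11.159°.
11.159° ≤ 32.895° ⇒ inside.

Yes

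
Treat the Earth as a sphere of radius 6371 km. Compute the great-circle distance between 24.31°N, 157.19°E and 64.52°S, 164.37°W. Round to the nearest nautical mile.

Δλ = -164.37 − 157.19 = -321.56°; wrapped into (−180°, 180°]: 38.44°.
Δφ = -64.52 − 24.31 = -88.83°.
a = sin²(Δφ/2) + cos φ₁ · cos φ₂ · sin²(Δλ/2) = 0.532277.
c = 2·atan2(√a, √(1−a)) = 1.63540 rad → d = 6371·c ≈ 10419.11 km ≈ 5625.87 nmi.

5626 nmi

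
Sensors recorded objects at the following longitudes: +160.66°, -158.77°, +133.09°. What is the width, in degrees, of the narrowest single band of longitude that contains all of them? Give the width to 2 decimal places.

Sort the longitudes: -158.77°, +133.09°, +160.66°.
Eastward gaps between consecutive values (wrapping around): 291.86°, 27.57°, 40.57°.
Largest gap = 291.86° ⇒ minimal covering band is its complement: 360° − 291.86° = 68.14°.
Band runs from +133.09° eastward to -158.77°, crossing the antimeridian.

68.14°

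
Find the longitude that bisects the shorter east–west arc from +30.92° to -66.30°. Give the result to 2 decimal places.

Signed shortest Δλ from +30.92° to -66.30° is -97.22°.
Midpoint longitude = +30.92° + (-97.22°)/2 = +30.92° − 48.61° = -17.69°.

-17.69°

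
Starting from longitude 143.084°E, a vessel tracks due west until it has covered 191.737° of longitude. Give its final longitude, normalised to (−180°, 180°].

48.653°W

Start at +143.084°; shift −191.737° → -48.653°.
-48.653° already lies in (−180°, 180°].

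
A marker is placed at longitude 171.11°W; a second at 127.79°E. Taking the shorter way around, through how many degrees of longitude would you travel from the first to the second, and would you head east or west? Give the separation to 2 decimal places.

Raw difference: 127.79 − -171.11 = 298.9°.
Normalise into (−180°, 180°]: 298.9° − 360° = -61.1°.
Negative ⇒ the second point lies to the west; separation 61.10°.

61.10° west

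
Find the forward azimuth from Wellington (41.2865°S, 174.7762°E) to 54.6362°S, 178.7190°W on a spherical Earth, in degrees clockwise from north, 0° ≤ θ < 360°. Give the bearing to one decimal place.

164.3°

Δλ = -178.7190 − 174.7762 = -353.4952°; wrapped into (−180°, 180°]: 6.5048°.
θ = atan2( sin Δλ · cos φ₂ , cos φ₁ · sin φ₂ − sin φ₁ · cos φ₂ · cos Δλ )
  = atan2(0.06557, -0.23335) = 164.306° → normalised to [0°, 360°): 164.306°.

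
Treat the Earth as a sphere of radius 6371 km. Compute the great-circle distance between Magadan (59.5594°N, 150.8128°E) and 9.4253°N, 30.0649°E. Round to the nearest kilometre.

10738 km

Δλ = 30.0649 − 150.8128 = -120.7479°.
Δφ = 9.4253 − 59.5594 = -50.1341°.
a = sin²(Δφ/2) + cos φ₁ · cos φ₂ · sin²(Δλ/2) = 0.557172.
c = 2·atan2(√a, √(1−a)) = 1.68539 rad → d = 6371·c ≈ 10737.62 km.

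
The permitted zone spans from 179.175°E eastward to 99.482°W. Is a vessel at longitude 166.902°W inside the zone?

Yes

Band width going east from +179.175° to -99.482°: ((-99.482 − 179.175) mod 360) = 81.343°.
Offset of -166.902° east of the west edge: ((-166.902 − 179.175) mod 360) = 13.923°.
13.923° ≤ 81.343° ⇒ inside.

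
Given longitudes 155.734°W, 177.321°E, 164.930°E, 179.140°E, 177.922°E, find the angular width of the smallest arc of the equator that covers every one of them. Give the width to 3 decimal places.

39.336°

Sort the longitudes: -155.734°, +164.930°, +177.321°, +177.922°, +179.140°.
Eastward gaps between consecutive values (wrapping around): 320.664°, 12.391°, 0.601°, 1.218°, 25.126°.
Largest gap = 320.664° ⇒ minimal covering band is its complement: 360° − 320.664° = 39.336°.
Band runs from +164.930° eastward to -155.734°, crossing the antimeridian.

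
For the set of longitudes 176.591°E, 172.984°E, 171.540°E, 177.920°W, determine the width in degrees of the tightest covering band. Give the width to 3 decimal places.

10.540°

Sort the longitudes: -177.920°, +171.540°, +172.984°, +176.591°.
Eastward gaps between consecutive values (wrapping around): 349.460°, 1.444°, 3.607°, 5.489°.
Largest gap = 349.460° ⇒ minimal covering band is its complement: 360° − 349.460° = 10.540°.
Band runs from +171.540° eastward to -177.920°, crossing the antimeridian.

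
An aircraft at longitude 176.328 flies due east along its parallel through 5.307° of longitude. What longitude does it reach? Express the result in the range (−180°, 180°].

-178.365°

Start at +176.328°; shift +5.307° → +181.635°.
+181.635° lies outside (−180°, 180°]; subtract 360° → -178.365°.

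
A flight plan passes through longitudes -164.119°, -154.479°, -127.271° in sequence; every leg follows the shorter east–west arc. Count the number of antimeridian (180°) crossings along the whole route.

0

Leg 1: -164.119° → -154.479°, shortest Δλ = 9.64° (east) — does not cross 180°.
Leg 2: -154.479° → -127.271°, shortest Δλ = 27.208° (east) — does not cross 180°.
Total crossings: 0.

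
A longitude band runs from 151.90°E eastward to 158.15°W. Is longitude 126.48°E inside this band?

No

Band width going east from +151.90° to -158.15°: ((-158.15 − 151.90) mod 360) = 49.95°.
Offset of +126.48° east of the west edge: ((126.48 − 151.90) mod 360) = 334.58°.
334.58° > 49.95° ⇒ outside.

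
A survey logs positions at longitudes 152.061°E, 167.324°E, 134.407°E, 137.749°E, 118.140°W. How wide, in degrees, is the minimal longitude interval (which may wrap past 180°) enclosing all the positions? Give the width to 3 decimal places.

Sort the longitudes: -118.140°, +134.407°, +137.749°, +152.061°, +167.324°.
Eastward gaps between consecutive values (wrapping around): 252.547°, 3.342°, 14.312°, 15.263°, 74.536°.
Largest gap = 252.547° ⇒ minimal covering band is its complement: 360° − 252.547° = 107.453°.
Band runs from +134.407° eastward to -118.140°, crossing the antimeridian.

107.453°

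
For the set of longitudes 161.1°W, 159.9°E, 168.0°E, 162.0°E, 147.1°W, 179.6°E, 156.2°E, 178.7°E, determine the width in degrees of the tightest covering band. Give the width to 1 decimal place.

56.7°

Sort the longitudes: -161.1°, -147.1°, +156.2°, +159.9°, +162.0°, +168.0°, +178.7°, +179.6°.
Eastward gaps between consecutive values (wrapping around): 14.0°, 303.3°, 3.7°, 2.1°, 6.0°, 10.7°, 0.9°, 19.3°.
Largest gap = 303.3° ⇒ minimal covering band is its complement: 360° − 303.3° = 56.7°.
Band runs from +156.2° eastward to -147.1°, crossing the antimeridian.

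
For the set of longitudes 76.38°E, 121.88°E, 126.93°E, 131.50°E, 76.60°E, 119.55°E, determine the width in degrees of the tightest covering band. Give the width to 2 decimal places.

55.12°

Sort the longitudes: +76.38°, +76.60°, +119.55°, +121.88°, +126.93°, +131.50°.
Eastward gaps between consecutive values (wrapping around): 0.22°, 42.95°, 2.33°, 5.05°, 4.57°, 304.88°.
Largest gap = 304.88° ⇒ minimal covering band is its complement: 360° − 304.88° = 55.12°.
Band runs from +76.38° eastward to +131.50°.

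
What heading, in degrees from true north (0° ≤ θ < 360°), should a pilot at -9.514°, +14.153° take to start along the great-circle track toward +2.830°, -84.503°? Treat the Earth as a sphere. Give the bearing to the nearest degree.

271°

Δλ = -84.503 − 14.153 = -98.656°.
θ = atan2( sin Δλ · cos φ₂ , cos φ₁ · sin φ₂ − sin φ₁ · cos φ₂ · cos Δλ )
  = atan2(-0.98740, 0.02385) = -88.616° → normalised to [0°, 360°): 271.384°.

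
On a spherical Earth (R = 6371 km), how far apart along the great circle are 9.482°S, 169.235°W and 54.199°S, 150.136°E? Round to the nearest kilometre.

Δλ = 150.136 − -169.235 = 319.371°; wrapped into (−180°, 180°]: -40.629°.
Δφ = -54.199 − -9.482 = -44.717°.
a = sin²(Δφ/2) + cos φ₁ · cos φ₂ · sin²(Δλ/2) = 0.214247.
c = 2·atan2(√a, √(1−a)) = 0.96246 rad → d = 6371·c ≈ 6131.82 km.

6132 km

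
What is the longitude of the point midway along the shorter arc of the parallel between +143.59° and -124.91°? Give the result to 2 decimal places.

-170.66°

Signed shortest Δλ from +143.59° to -124.91° is +91.50°.
Midpoint longitude = +143.59° + (+91.50°)/2 = +143.59° + 45.75° = +189.34°.
Normalise into (−180°, 180°]: -170.66°.
(The naïve average (+143.59 + -124.91)/2 = 9.34° is on the wrong side of the globe.)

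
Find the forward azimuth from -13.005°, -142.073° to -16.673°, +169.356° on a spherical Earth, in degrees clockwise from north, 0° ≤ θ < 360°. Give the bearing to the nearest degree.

Δλ = 169.356 − -142.073 = 311.429°; wrapped into (−180°, 180°]: -48.571°.
θ = atan2( sin Δλ · cos φ₂ , cos φ₁ · sin φ₂ − sin φ₁ · cos φ₂ · cos Δλ )
  = atan2(-0.71825, -0.13691) = -100.792° → normalised to [0°, 360°): 259.208°.

259°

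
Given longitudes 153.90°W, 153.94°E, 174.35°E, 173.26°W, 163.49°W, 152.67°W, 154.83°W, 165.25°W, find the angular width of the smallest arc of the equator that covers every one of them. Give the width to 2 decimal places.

Sort the longitudes: -173.26°, -165.25°, -163.49°, -154.83°, -153.90°, -152.67°, +153.94°, +174.35°.
Eastward gaps between consecutive values (wrapping around): 8.01°, 1.76°, 8.66°, 0.93°, 1.23°, 306.61°, 20.41°, 12.39°.
Largest gap = 306.61° ⇒ minimal covering band is its complement: 360° − 306.61° = 53.39°.
Band runs from +153.94° eastward to -152.67°, crossing the antimeridian.

53.39°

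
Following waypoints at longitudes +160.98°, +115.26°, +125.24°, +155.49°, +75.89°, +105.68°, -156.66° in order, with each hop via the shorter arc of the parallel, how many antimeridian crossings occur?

Leg 1: +160.98° → +115.26°, shortest Δλ = -45.72° (west) — does not cross 180°.
Leg 2: +115.26° → +125.24°, shortest Δλ = 9.98° (east) — does not cross 180°.
Leg 3: +125.24° → +155.49°, shortest Δλ = 30.25° (east) — does not cross 180°.
Leg 4: +155.49° → +75.89°, shortest Δλ = -79.6° (west) — does not cross 180°.
Leg 5: +75.89° → +105.68°, shortest Δλ = 29.79° (east) — does not cross 180°.
Leg 6: +105.68° → -156.66°, shortest Δλ = 97.66° (east) — crosses 180°.
Total crossings: 1.

1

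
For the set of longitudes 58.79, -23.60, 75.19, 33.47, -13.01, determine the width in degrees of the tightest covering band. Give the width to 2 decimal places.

Sort the longitudes: -23.60°, -13.01°, +33.47°, +58.79°, +75.19°.
Eastward gaps between consecutive values (wrapping around): 10.59°, 46.48°, 25.32°, 16.40°, 261.21°.
Largest gap = 261.21° ⇒ minimal covering band is its complement: 360° − 261.21° = 98.79°.
Band runs from -23.60° eastward to +75.19°.

98.79°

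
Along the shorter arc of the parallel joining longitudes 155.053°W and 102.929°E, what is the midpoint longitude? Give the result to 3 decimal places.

153.938°E

Signed shortest Δλ from -155.053° to +102.929° is -102.018°.
Midpoint longitude = -155.053° + (-102.018°)/2 = -155.053° − 51.009° = -206.062°.
Normalise into (−180°, 180°]: +153.938°.
(The naïve average (-155.053 + +102.929)/2 = -26.062° is on the wrong side of the globe.)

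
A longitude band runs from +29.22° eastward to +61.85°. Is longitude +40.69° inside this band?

Band width going east from +29.22° to +61.85°: ((61.85 − 29.22) mod 360) = 32.63°.
Offset of +40.69° east of the west edge: ((40.69 − 29.22) mod 360) = 11.47°.
11.47° ≤ 32.63° ⇒ inside.

Yes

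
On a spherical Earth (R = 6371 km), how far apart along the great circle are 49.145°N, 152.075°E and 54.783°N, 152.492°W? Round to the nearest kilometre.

3747 km

Δλ = -152.492 − 152.075 = -304.567°; wrapped into (−180°, 180°]: 55.433°.
Δφ = 54.783 − 49.145 = 5.638°.
a = sin²(Δφ/2) + cos φ₁ · cos φ₂ · sin²(Δλ/2) = 0.084019.
c = 2·atan2(√a, √(1−a)) = 0.58816 rad → d = 6371·c ≈ 3747.19 km.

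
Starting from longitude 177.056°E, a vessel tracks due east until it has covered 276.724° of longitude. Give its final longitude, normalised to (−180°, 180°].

Start at +177.056°; shift +276.724° → +453.780°.
+453.780° lies outside (−180°, 180°]; subtract 360° → +93.780°.

93.780°E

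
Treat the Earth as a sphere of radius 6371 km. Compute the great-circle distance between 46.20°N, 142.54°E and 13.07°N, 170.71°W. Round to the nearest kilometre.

5705 km

Δλ = -170.71 − 142.54 = -313.25°; wrapped into (−180°, 180°]: 46.75°.
Δφ = 13.07 − 46.20 = -33.13°.
a = sin²(Δφ/2) + cos φ₁ · cos φ₂ · sin²(Δλ/2) = 0.187411.
c = 2·atan2(√a, √(1−a)) = 0.89544 rad → d = 6371·c ≈ 5704.82 km.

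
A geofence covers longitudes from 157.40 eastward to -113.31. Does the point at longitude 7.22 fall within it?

Band width going east from +157.40° to -113.31°: ((-113.31 − 157.40) mod 360) = 89.29°.
Offset of +7.22° east of the west edge: ((7.22 − 157.40) mod 360) = 209.82°.
209.82° > 89.29° ⇒ outside.

No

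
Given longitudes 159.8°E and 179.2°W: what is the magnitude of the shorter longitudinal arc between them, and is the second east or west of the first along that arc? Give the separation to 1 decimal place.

Raw difference: -179.2 − 159.8 = -339.0°.
Normalise into (−180°, 180°]: -339.0° + 360° = 21.0°.
Positive ⇒ the second point lies to the east; separation 21.0°.

21.0° east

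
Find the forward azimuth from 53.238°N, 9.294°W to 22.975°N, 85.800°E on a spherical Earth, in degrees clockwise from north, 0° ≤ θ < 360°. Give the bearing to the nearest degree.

72°

Δλ = 85.800 − -9.294 = 95.094°.
θ = atan2( sin Δλ · cos φ₂ , cos φ₁ · sin φ₂ − sin φ₁ · cos φ₂ · cos Δλ )
  = atan2(0.91704, 0.29910) = 71.936° → normalised to [0°, 360°): 71.936°.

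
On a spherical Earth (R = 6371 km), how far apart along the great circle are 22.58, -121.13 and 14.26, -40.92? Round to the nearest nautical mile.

4546 nmi

Δλ = -40.92 − -121.13 = 80.21°.
Δφ = 14.26 − 22.58 = -8.32°.
a = sin²(Δφ/2) + cos φ₁ · cos φ₂ · sin²(Δλ/2) = 0.376627.
c = 2·atan2(√a, √(1−a)) = 1.32147 rad → d = 6371·c ≈ 8419.11 km ≈ 4545.96 nmi.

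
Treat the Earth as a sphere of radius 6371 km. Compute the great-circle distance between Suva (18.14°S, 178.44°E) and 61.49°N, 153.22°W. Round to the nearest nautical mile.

Δλ = -153.22 − 178.44 = -331.66°; wrapped into (−180°, 180°]: 28.34°.
Δφ = 61.49 − -18.14 = 79.63°.
a = sin²(Δφ/2) + cos φ₁ · cos φ₂ · sin²(Δλ/2) = 0.437180.
c = 2·atan2(√a, √(1−a)) = 1.44482 rad → d = 6371·c ≈ 9204.97 km ≈ 4970.29 nmi.

4970 nmi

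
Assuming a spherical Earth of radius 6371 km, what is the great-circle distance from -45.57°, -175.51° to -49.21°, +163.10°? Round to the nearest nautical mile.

893 nmi

Δλ = 163.10 − -175.51 = 338.61°; wrapped into (−180°, 180°]: -21.39°.
Δφ = -49.21 − -45.57 = -3.64°.
a = sin²(Δφ/2) + cos φ₁ · cos φ₂ · sin²(Δλ/2) = 0.016759.
c = 2·atan2(√a, √(1−a)) = 0.25964 rad → d = 6371·c ≈ 1654.18 km ≈ 893.19 nmi.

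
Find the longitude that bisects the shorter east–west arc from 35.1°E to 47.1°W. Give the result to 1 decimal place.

Signed shortest Δλ from +35.1° to -47.1° is -82.2°.
Midpoint longitude = +35.1° + (-82.2°)/2 = +35.1° − 41.1° = -6.0°.

6.0°W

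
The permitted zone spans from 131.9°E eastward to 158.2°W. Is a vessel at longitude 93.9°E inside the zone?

Band width going east from +131.9° to -158.2°: ((-158.2 − 131.9) mod 360) = 69.9°.
Offset of +93.9° east of the west edge: ((93.9 − 131.9) mod 360) = 322.0°.
322.0° > 69.9° ⇒ outside.

No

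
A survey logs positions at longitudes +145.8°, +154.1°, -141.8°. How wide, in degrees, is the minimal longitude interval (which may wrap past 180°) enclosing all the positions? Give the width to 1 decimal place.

Sort the longitudes: -141.8°, +145.8°, +154.1°.
Eastward gaps between consecutive values (wrapping around): 287.6°, 8.3°, 64.1°.
Largest gap = 287.6° ⇒ minimal covering band is its complement: 360° − 287.6° = 72.4°.
Band runs from +145.8° eastward to -141.8°, crossing the antimeridian.

72.4°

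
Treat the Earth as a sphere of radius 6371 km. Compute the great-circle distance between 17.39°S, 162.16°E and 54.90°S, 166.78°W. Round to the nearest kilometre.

4936 km

Δλ = -166.78 − 162.16 = -328.94°; wrapped into (−180°, 180°]: 31.06°.
Δφ = -54.90 − -17.39 = -37.51°.
a = sin²(Δφ/2) + cos φ₁ · cos φ₂ · sin²(Δλ/2) = 0.142712.
c = 2·atan2(√a, √(1−a)) = 0.77478 rad → d = 6371·c ≈ 4936.12 km.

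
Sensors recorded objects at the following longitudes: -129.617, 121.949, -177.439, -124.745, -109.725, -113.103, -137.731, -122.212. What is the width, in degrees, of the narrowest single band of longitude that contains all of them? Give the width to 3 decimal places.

128.326°

Sort the longitudes: -177.439°, -137.731°, -129.617°, -124.745°, -122.212°, -113.103°, -109.725°, +121.949°.
Eastward gaps between consecutive values (wrapping around): 39.708°, 8.114°, 4.872°, 2.533°, 9.109°, 3.378°, 231.674°, 60.612°.
Largest gap = 231.674° ⇒ minimal covering band is its complement: 360° − 231.674° = 128.326°.
Band runs from +121.949° eastward to -109.725°, crossing the antimeridian.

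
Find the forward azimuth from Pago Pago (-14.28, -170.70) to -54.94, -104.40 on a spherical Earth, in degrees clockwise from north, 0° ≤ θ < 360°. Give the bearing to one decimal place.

144.5°

Δλ = -104.40 − -170.70 = 66.30°.
θ = atan2( sin Δλ · cos φ₂ , cos φ₁ · sin φ₂ − sin φ₁ · cos φ₂ · cos Δλ )
  = atan2(0.52599, -0.73631) = 144.460° → normalised to [0°, 360°): 144.460°.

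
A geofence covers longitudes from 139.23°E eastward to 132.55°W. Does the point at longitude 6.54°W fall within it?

No

Band width going east from +139.23° to -132.55°: ((-132.55 − 139.23) mod 360) = 88.22°.
Offset of -6.54° east of the west edge: ((-6.54 − 139.23) mod 360) = 214.23°.
214.23° > 88.22° ⇒ outside.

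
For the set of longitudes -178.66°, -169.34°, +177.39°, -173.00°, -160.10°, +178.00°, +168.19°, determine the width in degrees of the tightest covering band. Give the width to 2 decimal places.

Sort the longitudes: -178.66°, -173.00°, -169.34°, -160.10°, +168.19°, +177.39°, +178.00°.
Eastward gaps between consecutive values (wrapping around): 5.66°, 3.66°, 9.24°, 328.29°, 9.20°, 0.61°, 3.34°.
Largest gap = 328.29° ⇒ minimal covering band is its complement: 360° − 328.29° = 31.71°.
Band runs from +168.19° eastward to -160.10°, crossing the antimeridian.

31.71°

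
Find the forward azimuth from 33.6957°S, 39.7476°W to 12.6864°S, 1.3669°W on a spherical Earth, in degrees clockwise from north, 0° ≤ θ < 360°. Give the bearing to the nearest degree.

Δλ = -1.3669 − -39.7476 = 38.3807°.
θ = atan2( sin Δλ · cos φ₂ , cos φ₁ · sin φ₂ − sin φ₁ · cos φ₂ · cos Δλ )
  = atan2(0.60573, 0.24156) = 68.258° → normalised to [0°, 360°): 68.258°.

68°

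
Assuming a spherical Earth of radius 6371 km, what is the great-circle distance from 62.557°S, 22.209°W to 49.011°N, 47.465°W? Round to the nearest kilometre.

12605 km

Δλ = -47.465 − -22.209 = -25.256°.
Δφ = 49.011 − -62.557 = 111.568°.
a = sin²(Δφ/2) + cos φ₁ · cos φ₂ · sin²(Δλ/2) = 0.698250.
c = 2·atan2(√a, √(1−a)) = 1.97850 rad → d = 6371·c ≈ 12605.01 km.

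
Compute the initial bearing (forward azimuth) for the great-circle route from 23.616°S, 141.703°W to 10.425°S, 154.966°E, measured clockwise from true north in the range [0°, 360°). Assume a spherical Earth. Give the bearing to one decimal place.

Δλ = 154.966 − -141.703 = 296.669°; wrapped into (−180°, 180°]: -63.331°.
θ = atan2( sin Δλ · cos φ₂ , cos φ₁ · sin φ₂ − sin φ₁ · cos φ₂ · cos Δλ )
  = atan2(-0.87886, 0.01104) = -89.280° → normalised to [0°, 360°): 270.720°.

270.7°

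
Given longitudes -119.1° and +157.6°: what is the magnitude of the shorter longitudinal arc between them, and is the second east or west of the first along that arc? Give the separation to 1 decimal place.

Raw difference: 157.6 − -119.1 = 276.7°.
Normalise into (−180°, 180°]: 276.7° − 360° = -83.3°.
Negative ⇒ the second point lies to the west; separation 83.3°.

83.3° west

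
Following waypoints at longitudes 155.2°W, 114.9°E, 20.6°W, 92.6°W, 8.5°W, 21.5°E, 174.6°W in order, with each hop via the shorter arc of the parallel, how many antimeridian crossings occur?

Leg 1: -155.2° → +114.9°, shortest Δλ = -89.9° (west) — crosses 180°.
Leg 2: +114.9° → -20.6°, shortest Δλ = -135.5° (west) — does not cross 180°.
Leg 3: -20.6° → -92.6°, shortest Δλ = -72.0° (west) — does not cross 180°.
Leg 4: -92.6° → -8.5°, shortest Δλ = 84.1° (east) — does not cross 180°.
Leg 5: -8.5° → +21.5°, shortest Δλ = 30.0° (east) — does not cross 180°.
Leg 6: +21.5° → -174.6°, shortest Δλ = 163.9° (east) — crosses 180°.
Total crossings: 2.

2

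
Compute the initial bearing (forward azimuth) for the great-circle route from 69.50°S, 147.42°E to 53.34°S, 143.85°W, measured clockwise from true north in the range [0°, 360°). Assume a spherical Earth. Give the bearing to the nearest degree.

Δλ = -143.85 − 147.42 = -291.27°; wrapped into (−180°, 180°]: 68.73°.
θ = atan2( sin Δλ · cos φ₂ , cos φ₁ · sin φ₂ − sin φ₁ · cos φ₂ · cos Δλ )
  = atan2(0.55639, -0.07806) = 97.986° → normalised to [0°, 360°): 97.986°.

98°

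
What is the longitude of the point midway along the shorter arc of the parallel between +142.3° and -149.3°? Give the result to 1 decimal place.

Signed shortest Δλ from +142.3° to -149.3° is +68.4°.
Midpoint longitude = +142.3° + (+68.4°)/2 = +142.3° + 34.2° = +176.5°.
(The naïve average (+142.3 + -149.3)/2 = -3.5° is on the wrong side of the globe.)

+176.5°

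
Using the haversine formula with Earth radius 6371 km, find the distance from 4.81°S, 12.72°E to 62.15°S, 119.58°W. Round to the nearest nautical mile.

Δλ = -119.58 − 12.72 = -132.30°.
Δφ = -62.15 − -4.81 = -57.34°.
a = sin²(Δφ/2) + cos φ₁ · cos φ₂ · sin²(Δλ/2) = 0.619578.
c = 2·atan2(√a, √(1−a)) = 1.81229 rad → d = 6371·c ≈ 11546.12 km ≈ 6234.41 nmi.

6234 nmi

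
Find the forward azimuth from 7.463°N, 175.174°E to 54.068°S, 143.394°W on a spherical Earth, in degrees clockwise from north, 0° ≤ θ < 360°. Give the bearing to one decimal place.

155.7°

Δλ = -143.394 − 175.174 = -318.568°; wrapped into (−180°, 180°]: 41.432°.
θ = atan2( sin Δλ · cos φ₂ , cos φ₁ · sin φ₂ − sin φ₁ · cos φ₂ · cos Δλ )
  = atan2(0.38832, -0.86000) = 155.699° → normalised to [0°, 360°): 155.699°.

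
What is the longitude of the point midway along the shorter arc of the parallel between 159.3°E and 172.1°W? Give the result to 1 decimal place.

173.6°E

Signed shortest Δλ from +159.3° to -172.1° is +28.6°.
Midpoint longitude = +159.3° + (+28.6°)/2 = +159.3° + 14.3° = +173.6°.
(The naïve average (+159.3 + -172.1)/2 = -6.4° is on the wrong side of the globe.)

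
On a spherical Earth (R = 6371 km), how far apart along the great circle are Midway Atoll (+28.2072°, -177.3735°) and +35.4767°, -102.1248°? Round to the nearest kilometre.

Δλ = -102.1248 − -177.3735 = 75.2487°.
Δφ = 35.4767 − 28.2072 = 7.2695°.
a = sin²(Δφ/2) + cos φ₁ · cos φ₂ · sin²(Δλ/2) = 0.271476.
c = 2·atan2(√a, √(1−a)) = 1.09612 rad → d = 6371·c ≈ 6983.40 km.

6983 km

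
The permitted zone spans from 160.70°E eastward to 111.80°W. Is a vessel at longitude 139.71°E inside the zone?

Band width going east from +160.70° to -111.80°: ((-111.80 − 160.70) mod 360) = 87.50°.
Offset of +139.71° east of the west edge: ((139.71 − 160.70) mod 360) = 339.01°.
339.01° > 87.50° ⇒ outside.

No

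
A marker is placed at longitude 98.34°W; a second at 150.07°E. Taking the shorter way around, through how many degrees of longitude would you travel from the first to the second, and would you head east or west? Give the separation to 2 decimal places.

111.59° west

Raw difference: 150.07 − -98.34 = 248.41°.
Normalise into (−180°, 180°]: 248.41° − 360° = -111.59°.
Negative ⇒ the second point lies to the west; separation 111.59°.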